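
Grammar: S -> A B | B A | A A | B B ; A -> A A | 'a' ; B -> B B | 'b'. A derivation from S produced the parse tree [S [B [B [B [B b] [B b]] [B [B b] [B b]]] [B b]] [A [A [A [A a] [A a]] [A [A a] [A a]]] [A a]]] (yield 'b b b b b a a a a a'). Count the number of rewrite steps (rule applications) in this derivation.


Every bracketed nonterminal node [X ...] in the tree is produced by exactly one rule application.
Reading the tree off as a leftmost derivation:
  Step 1: S  =>  B A   (applied S -> B A)
  Step 2: B A  =>  B B A   (applied B -> B B)
  Step 3: B B A  =>  B B B A   (applied B -> B B)
  Step 4: B B B A  =>  B B B B A   (applied B -> B B)
  Step 5: B B B B A  =>  b B B B A   (applied B -> b)
  Step 6: b B B B A  =>  b b B B A   (applied B -> b)
  Step 7: b b B B A  =>  b b B B B A   (applied B -> B B)
  Step 8: b b B B B A  =>  b b b B B A   (applied B -> b)
  Step 9: b b b B B A  =>  b b b b B A   (applied B -> b)
  Step 10: b b b b B A  =>  b b b b b A   (applied B -> b)
  Step 11: b b b b b A  =>  b b b b b A A   (applied A -> A A)
  Step 12: b b b b b A A  =>  b b b b b A A A   (applied A -> A A)
  Step 13: b b b b b A A A  =>  b b b b b A A A A   (applied A -> A A)
  Step 14: b b b b b A A A A  =>  b b b b b a A A A   (applied A -> a)
  Step 15: b b b b b a A A A  =>  b b b b b a a A A   (applied A -> a)
  Step 16: b b b b b a a A A  =>  b b b b b a a A A A   (applied A -> A A)
  Step 17: b b b b b a a A A A  =>  b b b b b a a a A A   (applied A -> a)
  Step 18: b b b b b a a a A A  =>  b b b b b a a a a A   (applied A -> a)
  Step 19: b b b b b a a a a A  =>  b b b b b a a a a a   (applied A -> a)
Final yield: b b b b b a a a a a
Total rewrite steps: 19

19


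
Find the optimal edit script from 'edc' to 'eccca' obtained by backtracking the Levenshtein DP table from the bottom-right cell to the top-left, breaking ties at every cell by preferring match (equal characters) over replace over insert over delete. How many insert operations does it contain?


Edit distance = 3. Backtracking from cell (3, 5) with preference match > replace > insert > delete,
then listing the resulting alignment 'edc' -> 'eccca' left to right:
  Step 1: keep 'e'
  Step 2: insert 'c' [insertion #1]
  Step 3: replace d->c
  Step 4: keep 'c'
  Step 5: insert 'a' [insertion #2]
Total insertions: 2

2


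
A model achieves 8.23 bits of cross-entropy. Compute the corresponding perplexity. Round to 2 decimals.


Perplexity formula: PP = 2^H
H = 8.23
PP = 2^8.23
Decompose: 2^8.23 = 2^8 * 2^0.23
2^8 = 256, 2^0.23 ~ 1.1728349
PP ~ 256 * 1.1728349 = 300.2457344
Rounded to 2 decimals: 300.25

300.25


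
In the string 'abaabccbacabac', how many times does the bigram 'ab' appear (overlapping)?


Scanning 'abaabccbacabac' for bigram 'ab':
  Position 0: 'ab' -> MATCH
  Position 1: 'ba' -> no
  Position 2: 'aa' -> no
  Position 3: 'ab' -> MATCH
  Position 4: 'bc' -> no
  Position 5: 'cc' -> no
  Position 6: 'cb' -> no
  Position 7: 'ba' -> no
  Position 8: 'ac' -> no
  Position 9: 'ca' -> no
  Position 10: 'ab' -> MATCH
  Position 11: 'ba' -> no
  Position 12: 'ac' -> no
Total matches: 3

3


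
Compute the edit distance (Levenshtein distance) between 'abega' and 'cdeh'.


Building DP table for s1='abega' (len 5) and s2='cdeh' (len 4):
       c  d  e  h
    0  1  2  3  4
  a 1  1  2  3  4
  b 2  2  2  3  4
  e 3  3  3  2  3
  g 4  4  4  3  3
  a 5  5  5  4  4
Edit distance = dp[5][4] = 4

4


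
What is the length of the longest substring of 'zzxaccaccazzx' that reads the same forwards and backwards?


Scanning 'zzxaccaccazzx' for palindromic substrings.
Substring at positions 3-9: 'accacca'.
Check: reverse('accacca') = 'accacca' -> palindrome confirmed.
Neighbouring characters ('x' / 'z') break symmetry, so it cannot extend further.
No longer palindromic substring exists; longest length = 7

7


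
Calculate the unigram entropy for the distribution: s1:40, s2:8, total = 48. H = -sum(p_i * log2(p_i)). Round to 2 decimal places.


Computing entropy H = -sum(p_i * log2(p_i)):
  s1: p = 40/48 = 0.8333, -p*log2(p) = 0.2192
  s2: p = 8/48 = 0.1667, -p*log2(p) = 0.4308
H = sum of terms = 0.6500
Rounded to 2 decimals: 0.65

0.65


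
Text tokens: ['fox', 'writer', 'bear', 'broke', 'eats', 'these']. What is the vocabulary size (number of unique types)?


Listing all tokens and tracking unique types:
  Token 1: 'fox' -> NEW (unique so far: 1)
  Token 2: 'writer' -> NEW (unique so far: 2)
  Token 3: 'bear' -> NEW (unique so far: 3)
  Token 4: 'broke' -> NEW (unique so far: 4)
  Token 5: 'eats' -> NEW (unique so far: 5)
  Token 6: 'these' -> NEW (unique so far: 6)
Unique types: ('bear', 'broke', 'eats', 'fox', 'these', 'writer')
Vocabulary size: 6

6


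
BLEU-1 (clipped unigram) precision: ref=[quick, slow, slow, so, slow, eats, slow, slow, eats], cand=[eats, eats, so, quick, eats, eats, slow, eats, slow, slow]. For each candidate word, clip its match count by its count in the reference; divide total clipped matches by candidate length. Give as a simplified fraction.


Reference word counts: {'eats': 2, 'quick': 1, 'slow': 5, 'so': 1}
Checking each candidate word (with clipping):
  'eats' -> in reference (ref count 2, used 1/2) -> match (matches: 1)
  'eats' -> in reference (ref count 2, used 2/2) -> match (matches: 2)
  'so' -> in reference (ref count 1, used 1/1) -> match (matches: 3)
  'quick' -> in reference (ref count 1, used 1/1) -> match (matches: 4)
  'eats' -> ref count 2 already used up (2/2) -> clipped, no match (matches: 4)
  'eats' -> ref count 2 already used up (2/2) -> clipped, no match (matches: 4)
  'slow' -> in reference (ref count 5, used 1/5) -> match (matches: 5)
  'eats' -> ref count 2 already used up (2/2) -> clipped, no match (matches: 5)
  'slow' -> in reference (ref count 5, used 2/5) -> match (matches: 6)
  'slow' -> in reference (ref count 5, used 3/5) -> match (matches: 7)
Clipped matches: 7, Candidate length: 10
Precision = 7/10

7/10


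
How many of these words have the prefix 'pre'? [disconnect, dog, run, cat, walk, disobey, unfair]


Checking each word for prefix 'pre':
  'disconnect' -> no (count: 0)
  'dog' -> no (count: 0)
  'run' -> no (count: 0)
  'cat' -> no (count: 0)
  'walk' -> no (count: 0)
  'disobey' -> no (count: 0)
  'unfair' -> no (count: 0)
Total with prefix 'pre': 0

0


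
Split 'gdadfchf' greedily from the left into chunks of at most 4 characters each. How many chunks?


'gdadfchf' has 8 characters.
Chunking with max size 4:
  Chunk 1: 'gdad' (positions 0-3)
  Chunk 2: 'fchf' (positions 4-7)
Total chunks: ceil(8 / 4) = 2

2


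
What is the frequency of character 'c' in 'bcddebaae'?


Scanning 'bcddebaae' for 'c':
  Position 1: 'c' -> MATCH (count: 1)
Total occurrences of 'c': 1

1


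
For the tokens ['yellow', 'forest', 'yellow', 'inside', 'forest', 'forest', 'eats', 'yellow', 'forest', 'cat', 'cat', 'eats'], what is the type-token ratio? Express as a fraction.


Tokens: 12
Unique types: ('cat', 'eats', 'forest', 'inside', 'yellow') = 5
TTR = 5/12
Already in lowest terms.

5/12


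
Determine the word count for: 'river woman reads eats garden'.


Counting words by splitting on spaces:
  Word 1: 'river'
  Word 2: 'woman'
  Word 3: 'reads'
  Word 4: 'eats'
  Word 5: 'garden'
Total words: 5

5


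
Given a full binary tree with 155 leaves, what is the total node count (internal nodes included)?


Leaf nodes (terminals): 155
Internal nodes = n - 1 = 155 - 1 = 154
Total = leaves + internal = 155 + 154 = 309

309


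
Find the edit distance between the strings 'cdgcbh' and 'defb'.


Building DP table for s1='cdgcbh' (len 6) and s2='defb' (len 4):
       d  e  f  b
    0  1  2  3  4
  c 1  1  2  3  4
  d 2  1  2  3  4
  g 3  2  2  3  4
  c 4  3  3  3  4
  b 5  4  4  4  3
  h 6  5  5  5  4
Edit distance = dp[6][4] = 4

4


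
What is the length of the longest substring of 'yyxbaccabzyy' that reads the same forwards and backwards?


Scanning 'yyxbaccabzyy' for palindromic substrings.
Substring at positions 3-8: 'baccab'.
Check: reverse('baccab') = 'baccab' -> palindrome confirmed.
Neighbouring characters ('x' / 'z') break symmetry, so it cannot extend further.
No longer palindromic substring exists; longest length = 6

6


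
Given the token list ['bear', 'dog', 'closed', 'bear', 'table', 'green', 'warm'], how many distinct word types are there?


Listing all tokens and tracking unique types:
  Token 1: 'bear' -> NEW (unique so far: 1)
  Token 2: 'dog' -> NEW (unique so far: 2)
  Token 3: 'closed' -> NEW (unique so far: 3)
  Token 4: 'bear' -> duplicate (unique so far: 3)
  Token 5: 'table' -> NEW (unique so far: 4)
  Token 6: 'green' -> NEW (unique so far: 5)
  Token 7: 'warm' -> NEW (unique so far: 6)
Unique types: ('bear', 'closed', 'dog', 'green', 'table', 'warm')
Vocabulary size: 6

6


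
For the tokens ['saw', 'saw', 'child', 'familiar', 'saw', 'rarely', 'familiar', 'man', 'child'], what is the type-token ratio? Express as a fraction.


Tokens: 9
Unique types: ('child', 'familiar', 'man', 'rarely', 'saw') = 5
TTR = 5/9
Already in lowest terms.

5/9


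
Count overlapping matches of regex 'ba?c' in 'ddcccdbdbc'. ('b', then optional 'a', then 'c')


Pattern: ba?c means 'b', then optional 'a', then 'c'.
Scanning 'ddcccdbdbc' position-by-position:
  Pos 0: window 'ddc' -> no
  Pos 1: window 'dcc' -> no
  Pos 2: window 'ccc' -> no
  Pos 3: window 'ccd' -> no
  Pos 4: window 'cdb' -> no
  Pos 5: window 'dbd' -> no
  Pos 6: window 'bdb' -> no
  Pos 7: window 'dbc' -> no
  Pos 8: window 'bc' -> MATCH
  Pos 9: window 'c' -> no
Total matches: 1

1


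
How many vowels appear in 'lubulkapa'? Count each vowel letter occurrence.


Scanning each character of 'lubulkapa':
  Position 1: 'l' -> consonant (running count: 0)
  Position 2: 'u' -> vowel (running count: 1)
  Position 3: 'b' -> consonant (running count: 1)
  Position 4: 'u' -> vowel (running count: 2)
  Position 5: 'l' -> consonant (running count: 2)
  Position 6: 'k' -> consonant (running count: 2)
  Position 7: 'a' -> vowel (running count: 3)
  Position 8: 'p' -> consonant (running count: 3)
  Position 9: 'a' -> vowel (running count: 4)
Total vowels: 4

4


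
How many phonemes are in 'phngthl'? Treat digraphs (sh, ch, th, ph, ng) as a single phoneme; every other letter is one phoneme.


Parsing 'phngthl' greedily, digraphs first:
  'ph' -> digraph (1 consonant phoneme) (phonemes so far: 1)
  'ng' -> digraph (1 consonant phoneme) (phonemes so far: 2)
  'th' -> digraph (1 consonant phoneme) (phonemes so far: 3)
  'l' -> consonant phoneme (phonemes so far: 4)
Total phonemes: 4

4


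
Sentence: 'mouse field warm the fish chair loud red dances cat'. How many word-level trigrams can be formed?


Word trigrams from [10] words:
  Trigram 1: (mouse field warm)
  Trigram 2: (field warm the)
  Trigram 3: (warm the fish)
  Trigram 4: (the fish chair)
  Trigram 5: (fish chair loud)
  Trigram 6: (chair loud red)
  Trigram 7: (loud red dances)
  Trigram 8: (red dances cat)
Total word trigrams: 10 - 2 = 8

8


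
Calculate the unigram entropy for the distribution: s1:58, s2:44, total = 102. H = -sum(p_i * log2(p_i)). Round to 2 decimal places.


Computing entropy H = -sum(p_i * log2(p_i)):
  s1: p = 58/102 = 0.5686, -p*log2(p) = 0.4631
  s2: p = 44/102 = 0.4314, -p*log2(p) = 0.5233
H = sum of terms = 0.9864
Rounded to 2 decimals: 0.99

0.99


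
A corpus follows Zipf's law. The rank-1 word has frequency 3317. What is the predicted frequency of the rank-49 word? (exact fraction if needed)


Zipf's law: freq(rank) = f1 / rank
f1 = 3317, rank = 49
freq = 3317 / 49
GCD(3317, 49) = 1
Simplified: 3317/49

3317/49


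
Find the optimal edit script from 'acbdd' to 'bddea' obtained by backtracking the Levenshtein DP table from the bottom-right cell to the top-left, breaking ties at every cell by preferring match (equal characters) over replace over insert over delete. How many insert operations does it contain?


Edit distance = 4. Backtracking from cell (5, 5) with preference match > replace > insert > delete,
then listing the resulting alignment 'acbdd' -> 'bddea' left to right:
  Step 1: delete 'a'
  Step 2: delete 'c'
  Step 3: keep 'b'
  Step 4: keep 'd'
  Step 5: keep 'd'
  Step 6: insert 'e' [insertion #1]
  Step 7: insert 'a' [insertion #2]
Total insertions: 2

2


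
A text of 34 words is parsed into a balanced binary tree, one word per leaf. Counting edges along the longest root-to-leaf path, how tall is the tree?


In a balanced binary tree with n leaves the deepest leaf is ceil(log2(n)) edges below the root.
log2(34) = 5.0875
ceil(5.0875) = 6
height (edges) = 6

6


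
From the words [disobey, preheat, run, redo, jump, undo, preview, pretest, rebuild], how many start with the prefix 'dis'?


Checking each word for prefix 'dis':
  'disobey' -> YES, starts with 'dis' (count: 1)
  'preheat' -> no (count: 1)
  'run' -> no (count: 1)
  'redo' -> no (count: 1)
  'jump' -> no (count: 1)
  'undo' -> no (count: 1)
  'preview' -> no (count: 1)
  'pretest' -> no (count: 1)
  'rebuild' -> no (count: 1)
Total with prefix 'dis': 1

1


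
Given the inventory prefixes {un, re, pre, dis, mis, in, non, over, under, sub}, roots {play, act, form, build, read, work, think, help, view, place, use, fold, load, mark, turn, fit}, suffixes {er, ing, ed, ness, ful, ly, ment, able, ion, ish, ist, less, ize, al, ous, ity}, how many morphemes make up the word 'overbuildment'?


Segmenting 'overbuildment' against the inventory:
  'over' -> prefix (morpheme 1)
  'build' -> root (morpheme 2)
  'ment' -> suffix (morpheme 3)
Total morphemes: 3

3


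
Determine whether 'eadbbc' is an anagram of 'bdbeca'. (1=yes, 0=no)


Sort characters of 'eadbbc': 'abbcde'
Sort characters of 'bdbeca': 'abbcde'
Sorted forms match -> they ARE anagrams
Result: 1

1


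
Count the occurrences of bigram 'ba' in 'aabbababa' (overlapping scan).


Scanning 'aabbababa' for bigram 'ba':
  Position 0: 'aa' -> no
  Position 1: 'ab' -> no
  Position 2: 'bb' -> no
  Position 3: 'ba' -> MATCH
  Position 4: 'ab' -> no
  Position 5: 'ba' -> MATCH
  Position 6: 'ab' -> no
  Position 7: 'ba' -> MATCH
Total matches: 3

3


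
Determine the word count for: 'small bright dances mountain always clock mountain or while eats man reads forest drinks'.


Counting words by splitting on spaces:
  Word 1: 'small'
  Word 2: 'bright'
  Word 3: 'dances'
  Word 4: 'mountain'
  Word 5: 'always'
  Word 6: 'clock'
  Word 7: 'mountain'
  Word 8: 'or'
  Word 9: 'while'
  Word 10: 'eats'
  Word 11: 'man'
  Word 12: 'reads'
  Word 13: 'forest'
  Word 14: 'drinks'
Total words: 14

14


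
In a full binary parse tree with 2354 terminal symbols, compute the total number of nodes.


Leaf nodes (terminals): 2354
Internal nodes = n - 1 = 2354 - 1 = 2353
Total = leaves + internal = 2354 + 2353 = 4707

4707


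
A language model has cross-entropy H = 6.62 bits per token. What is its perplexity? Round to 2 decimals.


Perplexity formula: PP = 2^H
H = 6.62
PP = 2^6.62
Decompose: 2^6.62 = 2^6 * 2^0.62
2^6 = 64, 2^0.62 ~ 1.5368752
PP ~ 64 * 1.5368752 = 98.3600128
Rounded to 2 decimals: 98.36

98.36


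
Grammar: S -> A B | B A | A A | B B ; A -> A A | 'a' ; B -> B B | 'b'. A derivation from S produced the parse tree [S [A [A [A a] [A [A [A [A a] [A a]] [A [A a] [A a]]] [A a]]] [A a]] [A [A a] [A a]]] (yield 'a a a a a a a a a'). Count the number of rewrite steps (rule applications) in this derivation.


Every bracketed nonterminal node [X ...] in the tree is produced by exactly one rule application.
Reading the tree off as a leftmost derivation:
  Step 1: S  =>  A A   (applied S -> A A)
  Step 2: A A  =>  A A A   (applied A -> A A)
  Step 3: A A A  =>  A A A A   (applied A -> A A)
  Step 4: A A A A  =>  a A A A   (applied A -> a)
  Step 5: a A A A  =>  a A A A A   (applied A -> A A)
  Step 6: a A A A A  =>  a A A A A A   (applied A -> A A)
  Step 7: a A A A A A  =>  a A A A A A A   (applied A -> A A)
  Step 8: a A A A A A A  =>  a a A A A A A   (applied A -> a)
  Step 9: a a A A A A A  =>  a a a A A A A   (applied A -> a)
  Step 10: a a a A A A A  =>  a a a A A A A A   (applied A -> A A)
  Step 11: a a a A A A A A  =>  a a a a A A A A   (applied A -> a)
  Step 12: a a a a A A A A  =>  a a a a a A A A   (applied A -> a)
  Step 13: a a a a a A A A  =>  a a a a a a A A   (applied A -> a)
  Step 14: a a a a a a A A  =>  a a a a a a a A   (applied A -> a)
  Step 15: a a a a a a a A  =>  a a a a a a a A A   (applied A -> A A)
  Step 16: a a a a a a a A A  =>  a a a a a a a a A   (applied A -> a)
  Step 17: a a a a a a a a A  =>  a a a a a a a a a   (applied A -> a)
Final yield: a a a a a a a a a
Total rewrite steps: 17

17


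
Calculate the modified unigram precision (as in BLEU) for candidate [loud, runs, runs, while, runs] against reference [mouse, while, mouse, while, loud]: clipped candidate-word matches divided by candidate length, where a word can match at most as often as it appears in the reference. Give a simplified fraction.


Reference word counts: {'loud': 1, 'mouse': 2, 'while': 2}
Checking each candidate word (with clipping):
  'loud' -> in reference (ref count 1, used 1/1) -> match (matches: 1)
  'runs' -> not in reference -> no match (matches: 1)
  'runs' -> not in reference -> no match (matches: 1)
  'while' -> in reference (ref count 2, used 1/2) -> match (matches: 2)
  'runs' -> not in reference -> no match (matches: 2)
Clipped matches: 2, Candidate length: 5
Precision = 2/5

2/5


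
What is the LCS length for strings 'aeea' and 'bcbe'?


DP table for LCS of 'aeea' and 'bcbe':
       b  c  b  e
    0  0  0  0  0
  a 0  0  0  0  0
  e 0  0  0  0  1
  e 0  0  0  0  1
  a 0  0  0  0  1
LCS: 'e'
LCS length = 1

1


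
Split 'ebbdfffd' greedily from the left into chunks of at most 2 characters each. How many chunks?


'ebbdfffd' has 8 characters.
Chunking with max size 2:
  Chunk 1: 'eb' (positions 0-1)
  Chunk 2: 'bd' (positions 2-3)
  Chunk 3: 'ff' (positions 4-5)
  Chunk 4: 'fd' (positions 6-7)
Total chunks: ceil(8 / 2) = 4

4


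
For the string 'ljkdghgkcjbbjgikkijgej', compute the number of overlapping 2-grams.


String 'ljkdghgkcjbbjgikkijgej' has length L = 22.
Number of overlapping n-grams = L - n + 1
Substituting: 22 - 2 + 1 = 21

21


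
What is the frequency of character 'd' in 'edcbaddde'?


Scanning 'edcbaddde' for 'd':
  Position 1: 'd' -> MATCH (count: 1)
  Position 5: 'd' -> MATCH (count: 2)
  Position 6: 'd' -> MATCH (count: 3)
  Position 7: 'd' -> MATCH (count: 4)
Total occurrences of 'd': 4

4


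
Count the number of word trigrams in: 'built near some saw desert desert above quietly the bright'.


Word trigrams from [10] words:
  Trigram 1: (built near some)
  Trigram 2: (near some saw)
  Trigram 3: (some saw desert)
  Trigram 4: (saw desert desert)
  Trigram 5: (desert desert above)
  Trigram 6: (desert above quietly)
  Trigram 7: (above quietly the)
  Trigram 8: (quietly the bright)
Total word trigrams: 10 - 2 = 8

8


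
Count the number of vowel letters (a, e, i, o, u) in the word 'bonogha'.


Scanning each character of 'bonogha':
  Position 1: 'b' -> consonant (running count: 0)
  Position 2: 'o' -> vowel (running count: 1)
  Position 3: 'n' -> consonant (running count: 1)
  Position 4: 'o' -> vowel (running count: 2)
  Position 5: 'g' -> consonant (running count: 2)
  Position 6: 'h' -> consonant (running count: 2)
  Position 7: 'a' -> vowel (running count: 3)
Total vowels: 3

3


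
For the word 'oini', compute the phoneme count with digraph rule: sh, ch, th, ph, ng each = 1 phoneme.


Parsing 'oini' greedily, digraphs first:
  'o' -> vowel phoneme (phonemes so far: 1)
  'i' -> vowel phoneme (phonemes so far: 2)
  'n' -> consonant phoneme (phonemes so far: 3)
  'i' -> vowel phoneme (phonemes so far: 4)
Total phonemes: 4

4


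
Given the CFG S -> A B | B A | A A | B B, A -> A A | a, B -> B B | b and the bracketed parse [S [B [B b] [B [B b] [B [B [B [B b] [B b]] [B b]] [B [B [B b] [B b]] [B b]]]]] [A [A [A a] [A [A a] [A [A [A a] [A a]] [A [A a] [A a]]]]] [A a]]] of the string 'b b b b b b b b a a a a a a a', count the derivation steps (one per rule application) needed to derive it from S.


Every bracketed nonterminal node [X ...] in the tree is produced by exactly one rule application.
Reading the tree off as a leftmost derivation:
  Step 1: S  =>  B A   (applied S -> B A)
  Step 2: B A  =>  B B A   (applied B -> B B)
  Step 3: B B A  =>  b B A   (applied B -> b)
  Step 4: b B A  =>  b B B A   (applied B -> B B)
  Step 5: b B B A  =>  b b B A   (applied B -> b)
  Step 6: b b B A  =>  b b B B A   (applied B -> B B)
  Step 7: b b B B A  =>  b b B B B A   (applied B -> B B)
  Step 8: b b B B B A  =>  b b B B B B A   (applied B -> B B)
  Step 9: b b B B B B A  =>  b b b B B B A   (applied B -> b)
  Step 10: b b b B B B A  =>  b b b b B B A   (applied B -> b)
  Step 11: b b b b B B A  =>  b b b b b B A   (applied B -> b)
  Step 12: b b b b b B A  =>  b b b b b B B A   (applied B -> B B)
  Step 13: b b b b b B B A  =>  b b b b b B B B A   (applied B -> B B)
  Step 14: b b b b b B B B A  =>  b b b b b b B B A   (applied B -> b)
  Step 15: b b b b b b B B A  =>  b b b b b b b B A   (applied B -> b)
  Step 16: b b b b b b b B A  =>  b b b b b b b b A   (applied B -> b)
  Step 17: b b b b b b b b A  =>  b b b b b b b b A A   (applied A -> A A)
  Step 18: b b b b b b b b A A  =>  b b b b b b b b A A A   (applied A -> A A)
  Step 19: b b b b b b b b A A A  =>  b b b b b b b b a A A   (applied A -> a)
  Step 20: b b b b b b b b a A A  =>  b b b b b b b b a A A A   (applied A -> A A)
  Step 21: b b b b b b b b a A A A  =>  b b b b b b b b a a A A   (applied A -> a)
  Step 22: b b b b b b b b a a A A  =>  b b b b b b b b a a A A A   (applied A -> A A)
  Step 23: b b b b b b b b a a A A A  =>  b b b b b b b b a a A A A A   (applied A -> A A)
  Step 24: b b b b b b b b a a A A A A  =>  b b b b b b b b a a a A A A   (applied A -> a)
  Step 25: b b b b b b b b a a a A A A  =>  b b b b b b b b a a a a A A   (applied A -> a)
  Step 26: b b b b b b b b a a a a A A  =>  b b b b b b b b a a a a A A A   (applied A -> A A)
  Step 27: b b b b b b b b a a a a A A A  =>  b b b b b b b b a a a a a A A   (applied A -> a)
  Step 28: b b b b b b b b a a a a a A A  =>  b b b b b b b b a a a a a a A   (applied A -> a)
  Step 29: b b b b b b b b a a a a a a A  =>  b b b b b b b b a a a a a a a   (applied A -> a)
Final yield: b b b b b b b b a a a a a a a
Total rewrite steps: 29

29


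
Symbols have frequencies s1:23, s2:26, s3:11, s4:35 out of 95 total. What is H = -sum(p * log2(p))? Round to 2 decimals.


Computing entropy H = -sum(p_i * log2(p_i)):
  s1: p = 23/95 = 0.2421, -p*log2(p) = 0.4954
  s2: p = 26/95 = 0.2737, -p*log2(p) = 0.5116
  s3: p = 11/95 = 0.1158, -p*log2(p) = 0.3602
  s4: p = 35/95 = 0.3684, -p*log2(p) = 0.5307
H = sum of terms = 1.8979
Rounded to 2 decimals: 1.90

1.90


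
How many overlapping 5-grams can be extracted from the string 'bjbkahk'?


String 'bjbkahk' has length L = 7.
Number of overlapping n-grams = L - n + 1
Substituting: 7 - 5 + 1 = 3

3


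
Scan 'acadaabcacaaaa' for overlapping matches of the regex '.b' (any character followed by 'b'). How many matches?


Pattern: .b means any character followed by 'b'.
Scanning 'acadaabcacaaaa' position-by-position:
  Pos 0: window 'ac' -> no
  Pos 1: window 'ca' -> no
  Pos 2: window 'ad' -> no
  Pos 3: window 'da' -> no
  Pos 4: window 'aa' -> no
  Pos 5: window 'ab' -> MATCH
  Pos 6: window 'bc' -> no
  Pos 7: window 'ca' -> no
  Pos 8: window 'ac' -> no
  Pos 9: window 'ca' -> no
  Pos 10: window 'aa' -> no
  Pos 11: window 'aa' -> no
  Pos 12: window 'aa' -> no
  Pos 13: window 'a' -> no
Total matches: 1

1


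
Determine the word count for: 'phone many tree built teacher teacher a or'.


Counting words by splitting on spaces:
  Word 1: 'phone'
  Word 2: 'many'
  Word 3: 'tree'
  Word 4: 'built'
  Word 5: 'teacher'
  Word 6: 'teacher'
  Word 7: 'a'
  Word 8: 'or'
Total words: 8

8


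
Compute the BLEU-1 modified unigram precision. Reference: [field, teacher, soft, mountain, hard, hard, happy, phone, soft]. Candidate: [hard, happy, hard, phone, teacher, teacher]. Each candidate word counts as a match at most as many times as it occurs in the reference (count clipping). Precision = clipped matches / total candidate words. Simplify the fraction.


Reference word counts: {'field': 1, 'happy': 1, 'hard': 2, 'mountain': 1, 'phone': 1, 'soft': 2, 'teacher': 1}
Checking each candidate word (with clipping):
  'hard' -> in reference (ref count 2, used 1/2) -> match (matches: 1)
  'happy' -> in reference (ref count 1, used 1/1) -> match (matches: 2)
  'hard' -> in reference (ref count 2, used 2/2) -> match (matches: 3)
  'phone' -> in reference (ref count 1, used 1/1) -> match (matches: 4)
  'teacher' -> in reference (ref count 1, used 1/1) -> match (matches: 5)
  'teacher' -> ref count 1 already used up (1/1) -> clipped, no match (matches: 5)
Clipped matches: 5, Candidate length: 6
Precision = 5/6

5/6


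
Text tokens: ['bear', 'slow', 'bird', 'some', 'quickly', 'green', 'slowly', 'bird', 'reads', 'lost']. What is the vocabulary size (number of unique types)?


Listing all tokens and tracking unique types:
  Token 1: 'bear' -> NEW (unique so far: 1)
  Token 2: 'slow' -> NEW (unique so far: 2)
  Token 3: 'bird' -> NEW (unique so far: 3)
  Token 4: 'some' -> NEW (unique so far: 4)
  Token 5: 'quickly' -> NEW (unique so far: 5)
  Token 6: 'green' -> NEW (unique so far: 6)
  Token 7: 'slowly' -> NEW (unique so far: 7)
  Token 8: 'bird' -> duplicate (unique so far: 7)
  Token 9: 'reads' -> NEW (unique so far: 8)
  Token 10: 'lost' -> NEW (unique so far: 9)
Unique types: ('bear', 'bird', 'green', 'lost', 'quickly', 'reads', 'slow', 'slowly', 'some')
Vocabulary size: 9

9


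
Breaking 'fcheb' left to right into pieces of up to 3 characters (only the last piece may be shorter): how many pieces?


'fcheb' has 5 characters.
Chunking with max size 3:
  Chunk 1: 'fch' (positions 0-2)
  Chunk 2: 'eb' (positions 3-4)
Total chunks: ceil(5 / 3) = 2

2


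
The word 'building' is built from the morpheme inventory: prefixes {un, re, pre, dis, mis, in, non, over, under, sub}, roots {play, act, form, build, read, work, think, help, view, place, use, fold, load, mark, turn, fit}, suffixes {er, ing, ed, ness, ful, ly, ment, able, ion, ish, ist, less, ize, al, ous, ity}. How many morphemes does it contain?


Segmenting 'building' against the inventory:
  'build' -> root (morpheme 1)
  'ing' -> suffix (morpheme 2)
Total morphemes: 2

2


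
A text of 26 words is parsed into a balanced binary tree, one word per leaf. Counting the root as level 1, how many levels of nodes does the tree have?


In a balanced binary tree with n leaves the deepest leaf is ceil(log2(n)) edges below the root,
so counting node levels inclusive of root and leaves gives ceil(log2(n)) + 1 levels.
log2(26) = 4.7004
ceil(4.7004) = 5
levels = 5 + 1 = 6

6


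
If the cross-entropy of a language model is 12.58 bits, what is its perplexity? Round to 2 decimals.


Perplexity formula: PP = 2^H
H = 12.58
PP = 2^12.58
Decompose: 2^12.58 = 2^12 * 2^0.58
2^12 = 4096, 2^0.58 ~ 1.4948492
PP ~ 4096 * 1.4948492 = 6122.9023232
Rounded to 2 decimals: 6122.90

6122.90


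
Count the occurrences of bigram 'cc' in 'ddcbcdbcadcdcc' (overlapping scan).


Scanning 'ddcbcdbcadcdcc' for bigram 'cc':
  Position 0: 'dd' -> no
  Position 1: 'dc' -> no
  Position 2: 'cb' -> no
  Position 3: 'bc' -> no
  Position 4: 'cd' -> no
  Position 5: 'db' -> no
  Position 6: 'bc' -> no
  Position 7: 'ca' -> no
  Position 8: 'ad' -> no
  Position 9: 'dc' -> no
  Position 10: 'cd' -> no
  Position 11: 'dc' -> no
  Position 12: 'cc' -> MATCH
Total matches: 1

1


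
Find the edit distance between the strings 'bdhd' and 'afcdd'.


Building DP table for s1='bdhd' (len 4) and s2='afcdd' (len 5):
       a  f  c  d  d
    0  1  2  3  4  5
  b 1  1  2  3  4  5
  d 2  2  2  3  3  4
  h 3  3  3  3  4  4
  d 4  4  4  4  3  4
Edit distance = dp[4][5] = 4

4


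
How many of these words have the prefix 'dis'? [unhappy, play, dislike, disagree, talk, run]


Checking each word for prefix 'dis':
  'unhappy' -> no (count: 0)
  'play' -> no (count: 0)
  'dislike' -> YES, starts with 'dis' (count: 1)
  'disagree' -> YES, starts with 'dis' (count: 2)
  'talk' -> no (count: 2)
  'run' -> no (count: 2)
Total with prefix 'dis': 2

2


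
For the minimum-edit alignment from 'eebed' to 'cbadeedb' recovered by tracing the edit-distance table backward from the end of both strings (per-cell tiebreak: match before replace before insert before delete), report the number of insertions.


Edit distance = 6. Backtracking from cell (5, 8) with preference match > replace > insert > delete,
then listing the resulting alignment 'eebed' -> 'cbadeedb' left to right:
  Step 1: insert 'c' [insertion #1]
  Step 2: insert 'b' [insertion #2]
  Step 3: replace e->a
  Step 4: replace e->d
  Step 5: replace b->e
  Step 6: keep 'e'
  Step 7: keep 'd'
  Step 8: insert 'b' [insertion #3]
Total insertions: 3

3


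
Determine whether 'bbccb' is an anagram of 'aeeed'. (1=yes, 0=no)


Sort characters of 'bbccb': 'bbbcc'
Sort characters of 'aeeed': 'adeee'
Sorted forms differ -> they are NOT anagrams
Result: 0

0


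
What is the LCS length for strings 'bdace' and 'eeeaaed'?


DP table for LCS of 'bdace' and 'eeeaaed':
       e  e  e  a  a  e  d
    0  0  0  0  0  0  0  0
  b 0  0  0  0  0  0  0  0
  d 0  0  0  0  0  0  0  1
  a 0  0  0  0  1  1  1  1
  c 0  0  0  0  1  1  1  1
  e 0  1  1  1  1  1  2  2
LCS: 'ae'
LCS length = 2

2


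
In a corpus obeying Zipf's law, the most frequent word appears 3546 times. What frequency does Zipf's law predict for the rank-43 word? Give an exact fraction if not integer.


Zipf's law: freq(rank) = f1 / rank
f1 = 3546, rank = 43
freq = 3546 / 43
GCD(3546, 43) = 1
Simplified: 3546/43

3546/43


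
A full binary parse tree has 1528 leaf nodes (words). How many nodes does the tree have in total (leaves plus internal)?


Leaf nodes (terminals): 1528
Internal nodes = n - 1 = 1528 - 1 = 1527
Total = leaves + internal = 1528 + 1527 = 3055

3055


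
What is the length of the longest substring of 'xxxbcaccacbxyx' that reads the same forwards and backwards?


Scanning 'xxxbcaccacbxyx' for palindromic substrings.
Substring at positions 2-11: 'xbcaccacbx'.
Check: reverse('xbcaccacbx') = 'xbcaccacbx' -> palindrome confirmed.
Neighbouring characters ('x' / 'y') break symmetry, so it cannot extend further.
No longer palindromic substring exists; longest length = 10

10


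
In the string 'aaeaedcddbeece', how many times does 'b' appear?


Scanning 'aaeaedcddbeece' for 'b':
  Position 9: 'b' -> MATCH (count: 1)
Total occurrences of 'b': 1

1


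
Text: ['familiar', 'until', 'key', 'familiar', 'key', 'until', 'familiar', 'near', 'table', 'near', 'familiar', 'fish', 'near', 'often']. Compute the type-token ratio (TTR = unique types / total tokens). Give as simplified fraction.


Tokens: 14
Unique types: ('familiar', 'fish', 'key', 'near', 'often', 'table', 'until') = 7
TTR = 7/14
Simplify: divide both by 7 -> 1/2
TTR = 1/2

1/2


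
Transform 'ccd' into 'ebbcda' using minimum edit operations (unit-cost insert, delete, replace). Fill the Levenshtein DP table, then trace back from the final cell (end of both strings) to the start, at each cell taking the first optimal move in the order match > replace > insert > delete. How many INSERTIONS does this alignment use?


Edit distance = 4. Backtracking from cell (3, 6) with preference match > replace > insert > delete,
then listing the resulting alignment 'ccd' -> 'ebbcda' left to right:
  Step 1: insert 'e' [insertion #1]
  Step 2: insert 'b' [insertion #2]
  Step 3: replace c->b
  Step 4: keep 'c'
  Step 5: keep 'd'
  Step 6: insert 'a' [insertion #3]
Total insertions: 3

3


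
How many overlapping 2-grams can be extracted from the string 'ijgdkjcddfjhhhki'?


String 'ijgdkjcddfjhhhki' has length L = 16.
Number of overlapping n-grams = L - n + 1
Substituting: 16 - 2 + 1 = 15

15


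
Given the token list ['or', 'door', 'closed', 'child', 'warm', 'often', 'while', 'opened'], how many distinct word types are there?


Listing all tokens and tracking unique types:
  Token 1: 'or' -> NEW (unique so far: 1)
  Token 2: 'door' -> NEW (unique so far: 2)
  Token 3: 'closed' -> NEW (unique so far: 3)
  Token 4: 'child' -> NEW (unique so far: 4)
  Token 5: 'warm' -> NEW (unique so far: 5)
  Token 6: 'often' -> NEW (unique so far: 6)
  Token 7: 'while' -> NEW (unique so far: 7)
  Token 8: 'opened' -> NEW (unique so far: 8)
Unique types: ('child', 'closed', 'door', 'often', 'opened', 'or', 'warm', 'while')
Vocabulary size: 8

8


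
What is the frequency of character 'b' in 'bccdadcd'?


Scanning 'bccdadcd' for 'b':
  Position 0: 'b' -> MATCH (count: 1)
Total occurrences of 'b': 1

1


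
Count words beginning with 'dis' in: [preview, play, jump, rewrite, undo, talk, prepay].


Checking each word for prefix 'dis':
  'preview' -> no (count: 0)
  'play' -> no (count: 0)
  'jump' -> no (count: 0)
  'rewrite' -> no (count: 0)
  'undo' -> no (count: 0)
  'talk' -> no (count: 0)
  'prepay' -> no (count: 0)
Total with prefix 'dis': 0

0


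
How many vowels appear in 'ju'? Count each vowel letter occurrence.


Scanning each character of 'ju':
  Position 1: 'j' -> consonant (running count: 0)
  Position 2: 'u' -> vowel (running count: 1)
Total vowels: 1

1


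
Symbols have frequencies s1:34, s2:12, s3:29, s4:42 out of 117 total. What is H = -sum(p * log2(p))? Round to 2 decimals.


Computing entropy H = -sum(p_i * log2(p_i)):
  s1: p = 34/117 = 0.2906, -p*log2(p) = 0.5181
  s2: p = 12/117 = 0.1026, -p*log2(p) = 0.3370
  s3: p = 29/117 = 0.2479, -p*log2(p) = 0.4988
  s4: p = 42/117 = 0.3590, -p*log2(p) = 0.5306
H = sum of terms = 1.8845
Rounded to 2 decimals: 1.88

1.88


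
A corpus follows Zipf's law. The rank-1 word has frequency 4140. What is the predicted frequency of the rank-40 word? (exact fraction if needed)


Zipf's law: freq(rank) = f1 / rank
f1 = 4140, rank = 40
freq = 4140 / 40
GCD(4140, 40) = 20
Simplified: 207/2

207/2


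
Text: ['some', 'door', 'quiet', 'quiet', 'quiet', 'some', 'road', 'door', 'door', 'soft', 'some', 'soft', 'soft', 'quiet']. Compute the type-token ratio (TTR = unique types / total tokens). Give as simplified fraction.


Tokens: 14
Unique types: ('door', 'quiet', 'road', 'soft', 'some') = 5
TTR = 5/14
Already in lowest terms.

5/14


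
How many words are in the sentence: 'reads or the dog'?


Counting words by splitting on spaces:
  Word 1: 'reads'
  Word 2: 'or'
  Word 3: 'the'
  Word 4: 'dog'
Total words: 4

4


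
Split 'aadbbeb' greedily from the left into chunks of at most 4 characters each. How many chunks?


'aadbbeb' has 7 characters.
Chunking with max size 4:
  Chunk 1: 'aadb' (positions 0-3)
  Chunk 2: 'beb' (positions 4-6)
Total chunks: ceil(7 / 4) = 2

2


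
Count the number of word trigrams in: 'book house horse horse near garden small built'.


Word trigrams from [8] words:
  Trigram 1: (book house horse)
  Trigram 2: (house horse horse)
  Trigram 3: (horse horse near)
  Trigram 4: (horse near garden)
  Trigram 5: (near garden small)
  Trigram 6: (garden small built)
Total word trigrams: 8 - 2 = 6

6


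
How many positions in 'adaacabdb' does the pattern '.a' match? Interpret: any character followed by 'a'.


Pattern: .a means any character followed by 'a'.
Scanning 'adaacabdb' position-by-position:
  Pos 0: window 'ad' -> no
  Pos 1: window 'da' -> MATCH
  Pos 2: window 'aa' -> MATCH
  Pos 3: window 'ac' -> no
  Pos 4: window 'ca' -> MATCH
  Pos 5: window 'ab' -> no
  Pos 6: window 'bd' -> no
  Pos 7: window 'db' -> no
  Pos 8: window 'b' -> no
Total matches: 3

3


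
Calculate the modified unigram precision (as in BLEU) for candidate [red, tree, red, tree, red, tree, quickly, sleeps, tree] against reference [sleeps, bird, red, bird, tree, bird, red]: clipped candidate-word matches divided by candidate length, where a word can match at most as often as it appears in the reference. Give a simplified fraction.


Reference word counts: {'bird': 3, 'red': 2, 'sleeps': 1, 'tree': 1}
Checking each candidate word (with clipping):
  'red' -> in reference (ref count 2, used 1/2) -> match (matches: 1)
  'tree' -> in reference (ref count 1, used 1/1) -> match (matches: 2)
  'red' -> in reference (ref count 2, used 2/2) -> match (matches: 3)
  'tree' -> ref count 1 already used up (1/1) -> clipped, no match (matches: 3)
  'red' -> ref count 2 already used up (2/2) -> clipped, no match (matches: 3)
  'tree' -> ref count 1 already used up (1/1) -> clipped, no match (matches: 3)
  'quickly' -> not in reference -> no match (matches: 3)
  'sleeps' -> in reference (ref count 1, used 1/1) -> match (matches: 4)
  'tree' -> ref count 1 already used up (1/1) -> clipped, no match (matches: 4)
Clipped matches: 4, Candidate length: 9
Precision = 4/9

4/9


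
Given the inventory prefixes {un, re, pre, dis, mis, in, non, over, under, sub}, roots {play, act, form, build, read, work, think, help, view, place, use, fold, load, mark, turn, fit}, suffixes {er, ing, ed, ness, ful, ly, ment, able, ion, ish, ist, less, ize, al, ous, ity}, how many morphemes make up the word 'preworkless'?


Segmenting 'preworkless' against the inventory:
  'pre' -> prefix (morpheme 1)
  'work' -> root (morpheme 2)
  'less' -> suffix (morpheme 3)
Total morphemes: 3

3


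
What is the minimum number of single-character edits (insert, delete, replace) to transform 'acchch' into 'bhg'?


Building DP table for s1='acchch' (len 6) and s2='bhg' (len 3):
       b  h  g
    0  1  2  3
  a 1  1  2  3
  c 2  2  2  3
  c 3  3  3  3
  h 4  4  3  4
  c 5  5  4  4
  h 6  6  5  5
Edit distance = dp[6][3] = 5

5


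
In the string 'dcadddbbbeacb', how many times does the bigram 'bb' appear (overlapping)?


Scanning 'dcadddbbbeacb' for bigram 'bb':
  Position 0: 'dc' -> no
  Position 1: 'ca' -> no
  Position 2: 'ad' -> no
  Position 3: 'dd' -> no
  Position 4: 'dd' -> no
  Position 5: 'db' -> no
  Position 6: 'bb' -> MATCH
  Position 7: 'bb' -> MATCH
  Position 8: 'be' -> no
  Position 9: 'ea' -> no
  Position 10: 'ac' -> no
  Position 11: 'cb' -> no
Total matches: 2

2


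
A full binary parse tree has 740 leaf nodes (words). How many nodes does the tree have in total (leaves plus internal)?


Leaf nodes (terminals): 740
Internal nodes = n - 1 = 740 - 1 = 739
Total = leaves + internal = 740 + 739 = 1479

1479


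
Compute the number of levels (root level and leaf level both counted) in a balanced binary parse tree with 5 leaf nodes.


In a balanced binary tree with n leaves the deepest leaf is ceil(log2(n)) edges below the root,
so counting node levels inclusive of root and leaves gives ceil(log2(n)) + 1 levels.
log2(5) = 2.3219
ceil(2.3219) = 3
levels = 3 + 1 = 4

4


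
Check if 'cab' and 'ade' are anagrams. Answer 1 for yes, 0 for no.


Sort characters of 'cab': 'abc'
Sort characters of 'ade': 'ade'
Sorted forms differ -> they are NOT anagrams
Result: 0

0


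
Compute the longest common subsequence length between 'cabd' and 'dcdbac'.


DP table for LCS of 'cabd' and 'dcdbac':
       d  c  d  b  a  c
    0  0  0  0  0  0  0
  c 0  0  1  1  1  1  1
  a 0  0  1  1  1  2  2
  b 0  0  1  1  2  2  2
  d 0  1  1  2  2  2  2
LCS: 'ca'
LCS length = 2

2


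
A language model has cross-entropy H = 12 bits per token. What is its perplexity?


Perplexity formula: PP = 2^H
H = 12
PP = 2^12
PP = 2^12 = 4096

4096


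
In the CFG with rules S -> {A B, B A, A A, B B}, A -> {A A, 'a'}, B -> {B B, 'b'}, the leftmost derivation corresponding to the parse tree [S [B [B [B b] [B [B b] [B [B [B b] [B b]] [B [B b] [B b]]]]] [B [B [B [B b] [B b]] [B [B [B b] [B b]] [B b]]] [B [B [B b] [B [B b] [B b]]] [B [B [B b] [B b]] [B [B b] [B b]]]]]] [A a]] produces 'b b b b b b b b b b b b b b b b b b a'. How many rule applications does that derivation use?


Every bracketed nonterminal node [X ...] in the tree is produced by exactly one rule application.
Reading the tree off as a leftmost derivation:
  Step 1: S  =>  B A   (applied S -> B A)
  Step 2: B A  =>  B B A   (applied B -> B B)
  Step 3: B B A  =>  B B B A   (applied B -> B B)
  Step 4: B B B A  =>  b B B A   (applied B -> b)
  Step 5: b B B A  =>  b B B B A   (applied B -> B B)
  Step 6: b B B B A  =>  b b B B A   (applied B -> b)
  Step 7: b b B B A  =>  b b B B B A   (applied B -> B B)
  Step 8: b b B B B A  =>  b b B B B B A   (applied B -> B B)
  Step 9: b b B B B B A  =>  b b b B B B A   (applied B -> b)
  Step 10: b b b B B B A  =>  b b b b B B A   (applied B -> b)
  Step 11: b b b b B B A  =>  b b b b B B B A   (applied B -> B B)
  Step 12: b b b b B B B A  =>  b b b b b B B A   (applied B -> b)
  Step 13: b b b b b B B A  =>  b b b b b b B A   (applied B -> b)
  Step 14: b b b b b b B A  =>  b b b b b b B B A   (applied B -> B B)
  Step 15: b b b b b b B B A  =>  b b b b b b B B B A   (applied B -> B B)
  Step 16: b b b b b b B B B A  =>  b b b b b b B B B B A   (applied B -> B B)
  Step 17: b b b b b b B B B B A  =>  b b b b b b b B B B A   (applied B -> b)
  Step 18: b b b b b b b B B B A  =>  b b b b b b b b B B A   (applied B -> b)
  Step 19: b b b b b b b b B B A  =>  b b b b b b b b B B B A   (applied B -> B B)
  Step 20: b b b b b b b b B B B A  =>  b b b b b b b b B B B B A   (applied B -> B B)
  Step 21: b b b b b b b b B B B B A  =>  b b b b b b b b b B B B A   (applied B -> b)
  Step 22: b b b b b b b b b B B B A  =>  b b b b b b b b b b B B A   (applied B -> b)
  Step 23: b b b b b b b b b b B B A  =>  b b b b b b b b b b b B A   (applied B -> b)
  Step 24: b b b b b b b b b b b B A  =>  b b b b b b b b b b b B B A   (applied B -> B B)
  Step 25: b b b b b b b b b b b B B A  =>  b b b b b b b b b b b B B B A   (applied B -> B B)
  Step 26: b b b b b b b b b b b B B B A  =>  b b b b b b b b b b b b B B A   (applied B -> b)
  Step 27: b b b b b b b b b b b b B B A  =>  b b b b b b b b b b b b B B B A   (applied B -> B B)
  Step 28: b b b b b b b b b b b b B B B A  =>  b b b b b b b b b b b b b B B A   (applied B -> b)
  Step 29: b b b b b b b b b b b b b B B A  =>  b b b b b b b b b b b b b b B A   (applied B -> b)
  Step 30: b b b b b b b b b b b b b b B A  =>  b b b b b b b b b b b b b b B B A   (applied B -> B B)
  Step 31: b b b b b b b b b b b b b b B B A  =>  b b b b b b b b b b b b b b B B B A   (applied B -> B B)
  Step 32: b b b b b b b b b b b b b b B B B A  =>  b b b b b b b b b b b b b b b B B A   (applied B -> b)
  Step 33: b b b b b b b b b b b b b b b B B A  =>  b b b b b b b b b b b b b b b b B A   (applied B -> b)
  Step 34: b b b b b b b b b b b b b b b b B A  =>  b b b b b b b b b b b b b b b b B B A   (applied B -> B B)
  Step 35: b b b b b b b b b b b b b b b b B B A  =>  b b b b b b b b b b b b b b b b b B A   (applied B -> b)
  Step 36: b b b b b b b b b b b b b b b b b B A  =>  b b b b b b b b b b b b b b b b b b A   (applied B -> b)
  Step 37: b b b b b b b b b b b b b b b b b b A  =>  b b b b b b b b b b b b b b b b b b a   (applied A -> a)
Final yield: b b b b b b b b b b b b b b b b b b a
Total rewrite steps: 37

37
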